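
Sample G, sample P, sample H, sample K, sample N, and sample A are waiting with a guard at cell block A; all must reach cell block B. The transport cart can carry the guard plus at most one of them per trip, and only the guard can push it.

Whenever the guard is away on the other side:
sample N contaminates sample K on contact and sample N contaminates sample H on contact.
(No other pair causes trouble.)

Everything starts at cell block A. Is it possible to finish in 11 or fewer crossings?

Counting alone: the guard can take at most 1 across per trip to cell block B, so moving all 6 needs at least 6 loaded trips out, with a return between consecutive ones — at least 11 crossings.
The safety rule pushes this higher. Following every safe sequence of crossings, the most of the 6 that can be at cell block B as the transport cart arrives there on crossing 11 is 5 — never all 6.
So the move cannot be finished within 11 crossings. (The shortest complete plan takes 13:)
1. Guard goes to cell block B with sample N.  [cell block A: sample A, sample G, sample H, sample K, sample P | cell block B: sample N]
2. Guard goes back to cell block A alone.  [cell block A: sample A, sample G, sample H, sample K, sample P | cell block B: sample N]
3. Guard goes to cell block B with sample G.  [cell block A: sample A, sample H, sample K, sample P | cell block B: sample G, sample N]
4. Guard goes back to cell block A alone.  [cell block A: sample A, sample H, sample K, sample P | cell block B: sample G, sample N]
5. Guard goes to cell block B with sample P.  [cell block A: sample A, sample H, sample K | cell block B: sample G, sample N, sample P]
6. Guard goes back to cell block A alone.  [cell block A: sample A, sample H, sample K | cell block B: sample G, sample N, sample P]
7. Guard goes to cell block B with sample H.  [cell block A: sample A, sample K | cell block B: sample G, sample H, sample N, sample P]
8. Guard goes back to cell block A with sample N.  [cell block A: sample A, sample K, sample N | cell block B: sample G, sample H, sample P]
9. Guard goes to cell block B with sample K.  [cell block A: sample A, sample N | cell block B: sample G, sample H, sample K, sample P]
10. Guard goes back to cell block A alone.  [cell block A: sample A, sample N | cell block B: sample G, sample H, sample K, sample P]
11. Guard goes to cell block B with sample A.  [cell block A: sample N | cell block B: sample A, sample G, sample H, sample K, sample P]
12. Guard goes back to cell block A alone.  [cell block A: sample N | cell block B: sample A, sample G, sample H, sample K, sample P]
13. Guard goes to cell block B with sample N.  [cell block A: — | cell block B: sample A, sample G, sample H, sample K, sample N, sample P]

No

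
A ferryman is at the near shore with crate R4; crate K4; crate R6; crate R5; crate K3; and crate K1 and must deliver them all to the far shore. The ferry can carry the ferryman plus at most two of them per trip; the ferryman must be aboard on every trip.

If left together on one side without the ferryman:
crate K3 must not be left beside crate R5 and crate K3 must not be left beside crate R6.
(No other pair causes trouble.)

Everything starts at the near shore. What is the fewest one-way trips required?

5

Counting alone: the ferryman can take at most 2 across per trip to the far shore, so moving all 6 needs at least 3 loaded trips out, with a return between consecutive ones — at least 5 crossings.
The plan below uses exactly 5 crossings, so it is optimal:
1. Ferryman goes to the far shore with crate K3 and crate R4.
2. Ferryman goes back to the near shore alone.
3. Ferryman goes to the far shore with crate K1 and crate K4.
4. Ferryman goes back to the near shore alone.
5. Ferryman goes to the far shore with crate R5 and crate R6.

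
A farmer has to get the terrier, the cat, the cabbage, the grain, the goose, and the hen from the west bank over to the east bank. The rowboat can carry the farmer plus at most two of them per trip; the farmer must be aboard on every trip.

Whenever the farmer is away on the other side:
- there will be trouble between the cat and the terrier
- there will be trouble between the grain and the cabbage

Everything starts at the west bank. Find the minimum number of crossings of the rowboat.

Counting alone: the farmer can take at most 2 across per trip to the east bank, so moving all 6 needs at least 3 loaded trips out, with a return between consecutive ones — at least 5 crossings.
The plan below uses exactly 5 crossings, so it is optimal:
1. Farmer goes to the east bank with the cabbage and the terrier.
2. Farmer goes back to the west bank alone.
3. Farmer goes to the east bank with the goose and the hen.
4. Farmer goes back to the west bank alone.
5. Farmer goes to the east bank with the cat and the grain.

5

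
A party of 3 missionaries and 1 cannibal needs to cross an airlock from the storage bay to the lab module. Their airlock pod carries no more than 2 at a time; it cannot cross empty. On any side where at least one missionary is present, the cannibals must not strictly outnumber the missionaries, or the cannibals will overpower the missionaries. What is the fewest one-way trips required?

5

Counting alone: each trip to the lab module takes at most 2 across and each return brings at least 1 back, so after t trips out (and t−1 returns) at most 2t − (t−1) of the 4 are across; that first reaches 4 at t = 3, so at least 5 crossings are needed.
The plan below uses exactly 5 crossings, so it is optimal:
1. 1 missionary and 1 cannibal → the lab module.  (the storage bay: 2M 0C; the lab module: 1M 1C)
2. 1 cannibal ← the storage bay.  (the storage bay: 2M 1C; the lab module: 1M 0C)
3. 1 missionary and 1 cannibal → the lab module.  (the storage bay: 1M 0C; the lab module: 2M 1C)
4. 1 cannibal ← the storage bay.  (the storage bay: 1M 1C; the lab module: 2M 0C)
5. 1 missionary and 1 cannibal → the lab module.  (the storage bay: 0M 0C; the lab module: 3M 1C)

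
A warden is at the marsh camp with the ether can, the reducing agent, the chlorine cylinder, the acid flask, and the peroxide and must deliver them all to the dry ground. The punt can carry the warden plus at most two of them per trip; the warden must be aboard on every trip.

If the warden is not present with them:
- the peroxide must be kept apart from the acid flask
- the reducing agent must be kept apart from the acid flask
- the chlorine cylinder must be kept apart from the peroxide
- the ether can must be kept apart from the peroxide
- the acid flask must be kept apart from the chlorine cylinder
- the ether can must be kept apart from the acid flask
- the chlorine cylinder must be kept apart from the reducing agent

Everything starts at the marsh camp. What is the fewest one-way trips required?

impossible

Whatever the first load, the items left behind include a forbidden pair without the warden. No opening move is safe, so no plan exists.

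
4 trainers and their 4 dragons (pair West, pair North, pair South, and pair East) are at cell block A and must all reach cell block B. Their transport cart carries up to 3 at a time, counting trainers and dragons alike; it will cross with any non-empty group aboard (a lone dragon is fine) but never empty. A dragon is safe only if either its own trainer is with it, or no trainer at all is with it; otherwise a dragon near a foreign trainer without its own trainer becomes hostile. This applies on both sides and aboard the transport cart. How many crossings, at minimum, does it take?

9

Counting alone: each trip to cell block B takes at most 3 across and each return brings at least 1 back, so after t trips out (and t−1 returns) at most 3t − (t−1) of the 8 are across; that first reaches 8 at t = 4, so at least 7 crossings are needed.
The safety rule pushes this higher. Following every safe sequence of crossings, the most of the 8 that can be at cell block B as the transport cart arrives there on crossing 7 is 7 — never all 8.
So no plan with fewer than 9 crossings exists, and this one achieves 9:
1. dragon West and trainer West cross → cell block B.
2. trainer West crosses ← cell block A.
3. dragon North, trainer North, and trainer West cross → cell block B.
4. dragon West and trainer West cross ← cell block A.
5. trainer East, trainer South, and trainer West cross → cell block B.
6. dragon North crosses ← cell block A.
7. dragon North and dragon West cross → cell block B.
8. dragon West crosses ← cell block A.
9. dragon East, dragon South, and dragon West cross → cell block B.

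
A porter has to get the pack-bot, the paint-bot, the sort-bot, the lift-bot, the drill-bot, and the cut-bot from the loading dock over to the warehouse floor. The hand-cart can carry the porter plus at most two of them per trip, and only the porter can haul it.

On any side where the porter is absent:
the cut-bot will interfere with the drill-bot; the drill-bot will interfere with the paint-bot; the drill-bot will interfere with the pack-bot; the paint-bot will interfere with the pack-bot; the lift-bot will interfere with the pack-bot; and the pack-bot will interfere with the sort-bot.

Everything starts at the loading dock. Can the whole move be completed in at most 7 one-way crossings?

No

Counting alone: the porter can take at most 2 across per trip to the warehouse floor, so moving all 6 needs at least 3 loaded trips out, with a return between consecutive ones — at least 5 crossings.
The safety rule pushes this higher. Following every safe sequence of crossings, the most of the 6 that can be at the warehouse floor as the hand-cart arrives there on crossings 5, 7 is 4, 5 respectively — never all 6.
So the move cannot be finished within 7 crossings. (The shortest complete plan takes 9:)
1. Porter goes to the warehouse floor with the drill-bot and the pack-bot.  [the loading dock: the cut-bot, the lift-bot, the paint-bot, the sort-bot | the warehouse floor: the drill-bot, the pack-bot]
2. Porter goes back to the loading dock with the pack-bot.  [the loading dock: the cut-bot, the lift-bot, the pack-bot, the paint-bot, the sort-bot | the warehouse floor: the drill-bot]
3. Porter goes to the warehouse floor with the pack-bot and the sort-bot.  [the loading dock: the cut-bot, the lift-bot, the paint-bot | the warehouse floor: the drill-bot, the pack-bot, the sort-bot]
4. Porter goes back to the loading dock with the pack-bot.  [the loading dock: the cut-bot, the lift-bot, the pack-bot, the paint-bot | the warehouse floor: the drill-bot, the sort-bot]
5. Porter goes to the warehouse floor with the lift-bot and the pack-bot.  [the loading dock: the cut-bot, the paint-bot | the warehouse floor: the drill-bot, the lift-bot, the pack-bot, the sort-bot]
6. Porter goes back to the loading dock with the pack-bot.  [the loading dock: the cut-bot, the pack-bot, the paint-bot | the warehouse floor: the drill-bot, the lift-bot, the sort-bot]
7. Porter goes to the warehouse floor with the cut-bot and the paint-bot.  [the loading dock: the pack-bot | the warehouse floor: the cut-bot, the drill-bot, the lift-bot, the paint-bot, the sort-bot]
8. Porter goes back to the loading dock with the drill-bot.  [the loading dock: the drill-bot, the pack-bot | the warehouse floor: the cut-bot, the lift-bot, the paint-bot, the sort-bot]
9. Porter goes to the warehouse floor with the drill-bot and the pack-bot.  [the loading dock: — | the warehouse floor: the cut-bot, the drill-bot, the lift-bot, the pack-bot, the paint-bot, the sort-bot]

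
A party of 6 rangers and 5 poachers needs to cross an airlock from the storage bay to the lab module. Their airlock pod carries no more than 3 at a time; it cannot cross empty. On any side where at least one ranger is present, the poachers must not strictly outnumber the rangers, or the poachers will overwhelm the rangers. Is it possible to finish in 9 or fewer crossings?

Yes

Yes — this plan uses 9 crossings (≤ 9):
1. 3 poachers → the lab module.  (the storage bay: 6R 2P; the lab module: 0R 3P)
2. 1 poacher ← the storage bay.  (the storage bay: 6R 3P; the lab module: 0R 2P)
3. 3 rangers → the lab module.  (the storage bay: 3R 3P; the lab module: 3R 2P)
4. 1 ranger ← the storage bay.  (the storage bay: 4R 3P; the lab module: 2R 2P)
5. 2 rangers and 1 poacher → the lab module.  (the storage bay: 2R 2P; the lab module: 4R 3P)
6. 1 ranger ← the storage bay.  (the storage bay: 3R 2P; the lab module: 3R 3P)
7. 2 rangers and 1 poacher → the lab module.  (the storage bay: 1R 1P; the lab module: 5R 4P)
8. 1 ranger ← the storage bay.  (the storage bay: 2R 1P; the lab module: 4R 4P)
9. 2 rangers and 1 poacher → the lab module.  (the storage bay: 0R 0P; the lab module: 6R 5P)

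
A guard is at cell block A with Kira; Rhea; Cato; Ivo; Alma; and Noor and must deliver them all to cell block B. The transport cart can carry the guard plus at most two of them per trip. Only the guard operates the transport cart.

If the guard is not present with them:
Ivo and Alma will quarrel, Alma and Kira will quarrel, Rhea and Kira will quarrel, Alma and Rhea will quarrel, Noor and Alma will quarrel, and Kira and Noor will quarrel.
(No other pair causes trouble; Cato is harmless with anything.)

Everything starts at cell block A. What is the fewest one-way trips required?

Counting alone: the guard can take at most 2 across per trip to cell block B, so moving all 6 needs at least 3 loaded trips out, with a return between consecutive ones — at least 5 crossings.
The safety rule pushes this higher. Following every safe sequence of crossings, the most of the 6 that can be at cell block B as the transport cart arrives there on crossings 5, 7 is 4, 5 respectively — never all 6.
So no plan with fewer than 9 crossings exists, and this one achieves 9:
1. Guard goes to cell block B with Alma and Kira.
2. Guard goes back to cell block A with Kira.
3. Guard goes to cell block B with Cato and Kira.
4. Guard goes back to cell block A with Kira.
5. Guard goes to cell block B with Ivo and Kira.
6. Guard goes back to cell block A with Alma.
7. Guard goes to cell block B with Noor and Rhea.
8. Guard goes back to cell block A with Kira.
9. Guard goes to cell block B with Alma and Kira.

9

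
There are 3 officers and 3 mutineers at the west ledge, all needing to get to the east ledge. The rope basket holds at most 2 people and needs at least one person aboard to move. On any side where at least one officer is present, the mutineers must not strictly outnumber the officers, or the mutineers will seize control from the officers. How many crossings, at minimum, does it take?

Counting alone: each trip to the east ledge takes at most 2 across and each return brings at least 1 back, so after t trips out (and t−1 returns) at most 2t − (t−1) of the 6 are across; that first reaches 6 at t = 5, so at least 9 crossings are needed.
The safety rule pushes this higher. Following every safe sequence of crossings, the most of the 6 that can be at the east ledge as the rope basket arrives there on crossing 9 is 5 — never all 6.
So no plan with fewer than 11 crossings exists, and this one achieves 11:
1. 2 mutineers → the east ledge.  (the west ledge: 3O 1M; the east ledge: 0O 2M)
2. 1 mutineer ← the west ledge.  (the west ledge: 3O 2M; the east ledge: 0O 1M)
3. 2 mutineers → the east ledge.  (the west ledge: 3O 0M; the east ledge: 0O 3M)
4. 1 mutineer ← the west ledge.  (the west ledge: 3O 1M; the east ledge: 0O 2M)
5. 2 officers → the east ledge.  (the west ledge: 1O 1M; the east ledge: 2O 2M)
6. 1 officer and 1 mutineer ← the west ledge.  (the west ledge: 2O 2M; the east ledge: 1O 1M)
7. 2 officers → the east ledge.  (the west ledge: 0O 2M; the east ledge: 3O 1M)
8. 1 mutineer ← the west ledge.  (the west ledge: 0O 3M; the east ledge: 3O 0M)
9. 2 mutineers → the east ledge.  (the west ledge: 0O 1M; the east ledge: 3O 2M)
10. 1 mutineer ← the west ledge.  (the west ledge: 0O 2M; the east ledge: 3O 1M)
11. 2 mutineers → the east ledge.  (the west ledge: 0O 0M; the east ledge: 3O 3M)

11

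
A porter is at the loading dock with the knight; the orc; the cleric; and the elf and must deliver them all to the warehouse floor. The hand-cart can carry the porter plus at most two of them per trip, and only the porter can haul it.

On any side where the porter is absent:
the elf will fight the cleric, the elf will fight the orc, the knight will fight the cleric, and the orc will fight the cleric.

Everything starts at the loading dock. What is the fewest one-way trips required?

5

Counting alone: the porter can take at most 2 across per trip to the warehouse floor, so moving all 4 needs at least 2 loaded trips out, with a return between consecutive ones — at least 3 crossings.
The safety rule pushes this higher. Following every safe sequence of crossings, the most of the 4 that can be at the warehouse floor as the hand-cart arrives there on crossing 3 is 3 — never all 4.
So no plan with fewer than 5 crossings exists, and this one achieves 5:
1. Porter goes to the warehouse floor with the cleric and the orc.  [the loading dock: the elf, the knight | the warehouse floor: the cleric, the orc]
2. Porter goes back to the loading dock with the orc.  [the loading dock: the elf, the knight, the orc | the warehouse floor: the cleric]
3. Porter goes to the warehouse floor with the knight and the orc.  [the loading dock: the elf | the warehouse floor: the cleric, the knight, the orc]
4. Porter goes back to the loading dock with the cleric.  [the loading dock: the cleric, the elf | the warehouse floor: the knight, the orc]
5. Porter goes to the warehouse floor with the cleric and the elf.  [the loading dock: — | the warehouse floor: the cleric, the elf, the knight, the orc]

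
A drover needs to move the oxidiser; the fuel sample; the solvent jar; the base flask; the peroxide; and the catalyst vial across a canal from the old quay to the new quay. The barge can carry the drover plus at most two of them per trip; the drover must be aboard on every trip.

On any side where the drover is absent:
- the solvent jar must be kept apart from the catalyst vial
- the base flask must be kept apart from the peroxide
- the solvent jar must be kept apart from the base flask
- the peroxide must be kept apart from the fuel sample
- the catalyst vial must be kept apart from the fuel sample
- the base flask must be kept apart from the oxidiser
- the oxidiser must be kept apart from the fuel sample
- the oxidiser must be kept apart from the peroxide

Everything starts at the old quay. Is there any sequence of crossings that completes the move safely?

No

Whatever the first load, the items left behind include a forbidden pair without the drover. No opening move is safe, so no plan exists.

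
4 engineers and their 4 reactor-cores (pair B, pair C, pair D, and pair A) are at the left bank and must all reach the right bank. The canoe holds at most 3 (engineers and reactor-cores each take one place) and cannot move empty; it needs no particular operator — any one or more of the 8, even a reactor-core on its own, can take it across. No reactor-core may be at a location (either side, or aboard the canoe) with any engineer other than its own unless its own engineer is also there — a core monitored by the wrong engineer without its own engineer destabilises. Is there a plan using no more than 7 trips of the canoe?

No

Counting alone: each trip to the right bank takes at most 3 across and each return brings at least 1 back, so after t trips out (and t−1 returns) at most 3t − (t−1) of the 8 are across; that first reaches 8 at t = 4, so at least 7 crossings are needed.
The safety rule pushes this higher. Following every safe sequence of crossings, the most of the 8 that can be at the right bank as the canoe arrives there on crossing 7 is 7 — never all 8.
So the move cannot be finished within 7 crossings. (The shortest complete plan takes 9:)
1. engineer B and reactor-core B cross → the right bank.
2. engineer B crosses ← the left bank.
3. engineer B, engineer C, and reactor-core C cross → the right bank.
4. engineer B and reactor-core B cross ← the left bank.
5. engineer A, engineer B, and engineer D cross → the right bank.
6. reactor-core C crosses ← the left bank.
7. reactor-core B and reactor-core C cross → the right bank.
8. reactor-core B crosses ← the left bank.
9. reactor-core A, reactor-core B, and reactor-core D cross → the right bank.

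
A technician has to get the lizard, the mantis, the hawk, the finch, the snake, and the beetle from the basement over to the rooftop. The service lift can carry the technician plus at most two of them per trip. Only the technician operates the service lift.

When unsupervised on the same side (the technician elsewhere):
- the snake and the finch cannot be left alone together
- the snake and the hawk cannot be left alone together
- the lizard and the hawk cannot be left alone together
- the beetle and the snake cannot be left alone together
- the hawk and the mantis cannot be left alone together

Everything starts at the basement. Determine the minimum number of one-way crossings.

Counting alone: the technician can take at most 2 across per trip to the rooftop, so moving all 6 needs at least 3 loaded trips out, with a return between consecutive ones — at least 5 crossings.
The safety rule pushes this higher. Following every safe sequence of crossings, the most of the 6 that can be at the rooftop as the service lift arrives there on crossing 5 is 5 — never all 6.
So no plan with fewer than 7 crossings exists, and this one achieves 7:
1. Technician goes to the rooftop with the hawk and the snake.  [the basement: the beetle, the finch, the lizard, the mantis | the rooftop: the hawk, the snake]
2. Technician goes back to the basement with the hawk.  [the basement: the beetle, the finch, the hawk, the lizard, the mantis | the rooftop: the snake]
3. Technician goes to the rooftop with the lizard and the mantis.  [the basement: the beetle, the finch, the hawk | the rooftop: the lizard, the mantis, the snake]
4. Technician goes back to the basement alone.  [the basement: the beetle, the finch, the hawk | the rooftop: the lizard, the mantis, the snake]
5. Technician goes to the rooftop with the beetle and the finch.  [the basement: the hawk | the rooftop: the beetle, the finch, the lizard, the mantis, the snake]
6. Technician goes back to the basement with the snake.  [the basement: the hawk, the snake | the rooftop: the beetle, the finch, the lizard, the mantis]
7. Technician goes to the rooftop with the hawk and the snake.  [the basement: — | the rooftop: the beetle, the finch, the hawk, the lizard, the mantis, the snake]

7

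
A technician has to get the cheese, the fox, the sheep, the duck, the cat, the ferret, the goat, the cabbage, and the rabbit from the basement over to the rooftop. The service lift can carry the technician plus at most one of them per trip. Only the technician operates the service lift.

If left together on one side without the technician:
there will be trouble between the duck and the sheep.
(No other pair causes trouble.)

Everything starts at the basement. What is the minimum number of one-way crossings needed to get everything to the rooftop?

17

Counting alone: the technician can take at most 1 across per trip to the rooftop, so moving all 9 needs at least 9 loaded trips out, with a return between consecutive ones — at least 17 crossings.
The plan below uses exactly 17 crossings, so it is optimal:
1. Technician goes to the rooftop with the sheep.
2. Technician goes back to the basement alone.
3. Technician goes to the rooftop with the cheese.
4. Technician goes back to the basement alone.
5. Technician goes to the rooftop with the fox.
6. Technician goes back to the basement alone.
7. Technician goes to the rooftop with the cat.
8. Technician goes back to the basement alone.
9. Technician goes to the rooftop with the ferret.
10. Technician goes back to the basement alone.
11. Technician goes to the rooftop with the goat.
12. Technician goes back to the basement alone.
13. Technician goes to the rooftop with the cabbage.
14. Technician goes back to the basement alone.
15. Technician goes to the rooftop with the rabbit.
16. Technician goes back to the basement alone.
17. Technician goes to the rooftop with the duck.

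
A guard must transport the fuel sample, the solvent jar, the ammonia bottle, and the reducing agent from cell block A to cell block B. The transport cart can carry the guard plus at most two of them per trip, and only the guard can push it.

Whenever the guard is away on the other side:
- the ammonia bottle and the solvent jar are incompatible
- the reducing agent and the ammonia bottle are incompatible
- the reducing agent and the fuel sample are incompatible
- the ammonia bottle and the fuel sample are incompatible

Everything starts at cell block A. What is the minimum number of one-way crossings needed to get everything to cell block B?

Counting alone: the guard can take at most 2 across per trip to cell block B, so moving all 4 needs at least 2 loaded trips out, with a return between consecutive ones — at least 3 crossings.
The safety rule pushes this higher. Following every safe sequence of crossings, the most of the 4 that can be at cell block B as the transport cart arrives there on crossing 3 is 3 — never all 4.
So no plan with fewer than 5 crossings exists, and this one achieves 5:
1. Guard goes to cell block B with the ammonia bottle and the fuel sample.
2. Guard goes back to cell block A with the fuel sample.
3. Guard goes to cell block B with the fuel sample and the solvent jar.
4. Guard goes back to cell block A with the ammonia bottle.
5. Guard goes to cell block B with the ammonia bottle and the reducing agent.

5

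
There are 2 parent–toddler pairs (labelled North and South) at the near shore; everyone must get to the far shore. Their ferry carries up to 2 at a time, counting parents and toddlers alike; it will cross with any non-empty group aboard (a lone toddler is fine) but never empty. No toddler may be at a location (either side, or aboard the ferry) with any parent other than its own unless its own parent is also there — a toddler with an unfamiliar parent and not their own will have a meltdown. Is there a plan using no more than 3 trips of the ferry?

No

Counting alone: each trip to the far shore takes at most 2 across and each return brings at least 1 back, so after t trips out (and t−1 returns) at most 2t − (t−1) of the 4 are across; that first reaches 4 at t = 3, so at least 5 crossings are needed.
Since 3 < 5, 3 crossings cannot be enough. (The shortest complete plan in fact takes 5:)
1. parent North and toddler North cross → the far shore.
2. parent North crosses ← the near shore.
3. parent North and parent South cross → the far shore.
4. parent South crosses ← the near shore.
5. parent South and toddler South cross → the far shore.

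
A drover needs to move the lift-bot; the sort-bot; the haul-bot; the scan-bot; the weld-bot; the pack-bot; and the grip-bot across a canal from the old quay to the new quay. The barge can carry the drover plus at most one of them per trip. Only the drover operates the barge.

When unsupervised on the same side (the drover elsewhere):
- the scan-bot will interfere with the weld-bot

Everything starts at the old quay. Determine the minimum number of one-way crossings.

Counting alone: the drover can take at most 1 across per trip to the new quay, so moving all 7 needs at least 7 loaded trips out, with a return between consecutive ones — at least 13 crossings.
The plan below uses exactly 13 crossings, so it is optimal:
1. Drover goes to the new quay with the scan-bot.
2. Drover goes back to the old quay alone.
3. Drover goes to the new quay with the lift-bot.
4. Drover goes back to the old quay alone.
5. Drover goes to the new quay with the sort-bot.
6. Drover goes back to the old quay alone.
7. Drover goes to the new quay with the haul-bot.
8. Drover goes back to the old quay alone.
9. Drover goes to the new quay with the pack-bot.
10. Drover goes back to the old quay alone.
11. Drover goes to the new quay with the grip-bot.
12. Drover goes back to the old quay alone.
13. Drover goes to the new quay with the weld-bot.

13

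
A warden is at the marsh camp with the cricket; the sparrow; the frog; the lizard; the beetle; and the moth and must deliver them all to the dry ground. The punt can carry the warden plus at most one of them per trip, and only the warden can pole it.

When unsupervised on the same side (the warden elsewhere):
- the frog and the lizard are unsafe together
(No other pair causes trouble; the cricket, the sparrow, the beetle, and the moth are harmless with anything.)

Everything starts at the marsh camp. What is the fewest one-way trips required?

Counting alone: the warden can take at most 1 across per trip to the dry ground, so moving all 6 needs at least 6 loaded trips out, with a return between consecutive ones — at least 11 crossings.
The plan below uses exactly 11 crossings, so it is optimal:
1. Warden goes to the dry ground with the frog.
2. Warden goes back to the marsh camp alone.
3. Warden goes to the dry ground with the cricket.
4. Warden goes back to the marsh camp alone.
5. Warden goes to the dry ground with the sparrow.
6. Warden goes back to the marsh camp alone.
7. Warden goes to the dry ground with the beetle.
8. Warden goes back to the marsh camp alone.
9. Warden goes to the dry ground with the moth.
10. Warden goes back to the marsh camp alone.
11. Warden goes to the dry ground with the lizard.

11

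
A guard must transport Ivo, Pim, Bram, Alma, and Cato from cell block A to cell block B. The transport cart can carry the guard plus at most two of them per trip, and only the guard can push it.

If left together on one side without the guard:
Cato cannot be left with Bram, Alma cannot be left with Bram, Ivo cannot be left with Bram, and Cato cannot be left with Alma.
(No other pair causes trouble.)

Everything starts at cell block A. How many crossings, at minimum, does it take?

Counting alone: the guard can take at most 2 across per trip to cell block B, so moving all 5 needs at least 3 loaded trips out, with a return between consecutive ones — at least 5 crossings.
The safety rule pushes this higher. Following every safe sequence of crossings, the most of the 5 that can be at cell block B as the transport cart arrives there on crossing 5 is 4 — never all 5.
So no plan with fewer than 7 crossings exists, and this one achieves 7:
1. Guard goes to cell block B with Alma and Bram.  [cell block A: Cato, Ivo, Pim | cell block B: Alma, Bram]
2. Guard goes back to cell block A with Bram.  [cell block A: Bram, Cato, Ivo, Pim | cell block B: Alma]
3. Guard goes to cell block B with Bram and Ivo.  [cell block A: Cato, Pim | cell block B: Alma, Bram, Ivo]
4. Guard goes back to cell block A with Bram.  [cell block A: Bram, Cato, Pim | cell block B: Alma, Ivo]
5. Guard goes to cell block B with Bram and Pim.  [cell block A: Cato | cell block B: Alma, Bram, Ivo, Pim]
6. Guard goes back to cell block A with Bram.  [cell block A: Bram, Cato | cell block B: Alma, Ivo, Pim]
7. Guard goes to cell block B with Bram and Cato.  [cell block A: — | cell block B: Alma, Bram, Cato, Ivo, Pim]

7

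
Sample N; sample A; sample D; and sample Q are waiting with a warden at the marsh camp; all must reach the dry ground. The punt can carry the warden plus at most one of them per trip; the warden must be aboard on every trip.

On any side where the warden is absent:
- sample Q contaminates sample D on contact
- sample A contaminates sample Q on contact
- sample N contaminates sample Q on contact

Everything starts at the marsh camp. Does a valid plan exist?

Following every safe sequence of crossings from the start, the most of the 4 that can be at the dry ground as the punt arrives there on crossings 1, 3 is 1, 2 respectively; the best ever achieved is 2 of 4.
From crossing 5 on, no configuration arises that was not already reachable earlier: only 9 distinct safe configurations (who is on which side, and where the punt is) can ever be reached, none of them has everyone across, and every continuation just revisits them. So no valid plan exists.

No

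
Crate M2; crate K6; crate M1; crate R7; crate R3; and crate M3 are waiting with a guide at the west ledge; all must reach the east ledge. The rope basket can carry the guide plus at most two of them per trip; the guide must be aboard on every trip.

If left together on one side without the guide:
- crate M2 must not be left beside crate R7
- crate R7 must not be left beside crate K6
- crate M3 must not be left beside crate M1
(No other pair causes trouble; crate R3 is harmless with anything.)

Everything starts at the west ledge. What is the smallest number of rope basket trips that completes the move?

Counting alone: the guide can take at most 2 across per trip to the east ledge, so moving all 6 needs at least 3 loaded trips out, with a return between consecutive ones — at least 5 crossings.
The safety rule pushes this higher. Following every safe sequence of crossings, the most of the 6 that can be at the east ledge as the rope basket arrives there on crossing 5 is 5 — never all 6.
So no plan with fewer than 7 crossings exists, and this one achieves 7:
1. Guide goes to the east ledge with crate M1 and crate R7.  [the west ledge: crate K6, crate M2, crate M3, crate R3 | the east ledge: crate M1, crate R7]
2. Guide goes back to the west ledge alone.  [the west ledge: crate K6, crate M2, crate M3, crate R3 | the east ledge: crate M1, crate R7]
3. Guide goes to the east ledge with crate M2.  [the west ledge: crate K6, crate M3, crate R3 | the east ledge: crate M1, crate M2, crate R7]
4. Guide goes back to the west ledge with crate R7.  [the west ledge: crate K6, crate M3, crate R3, crate R7 | the east ledge: crate M1, crate M2]
5. Guide goes to the east ledge with crate K6 and crate R3.  [the west ledge: crate M3, crate R7 | the east ledge: crate K6, crate M1, crate M2, crate R3]
6. Guide goes back to the west ledge alone.  [the west ledge: crate M3, crate R7 | the east ledge: crate K6, crate M1, crate M2, crate R3]
7. Guide goes to the east ledge with crate M3 and crate R7.  [the west ledge: — | the east ledge: crate K6, crate M1, crate M2, crate M3, crate R3, crate R7]

7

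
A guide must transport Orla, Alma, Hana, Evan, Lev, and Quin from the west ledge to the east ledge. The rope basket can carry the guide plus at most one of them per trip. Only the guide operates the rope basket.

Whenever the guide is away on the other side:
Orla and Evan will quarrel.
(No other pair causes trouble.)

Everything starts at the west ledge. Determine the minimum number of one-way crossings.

Counting alone: the guide can take at most 1 across per trip to the east ledge, so moving all 6 needs at least 6 loaded trips out, with a return between consecutive ones — at least 11 crossings.
The plan below uses exactly 11 crossings, so it is optimal:
1. Guide goes to the east ledge with Orla.  [the west ledge: Alma, Evan, Hana, Lev, Quin | the east ledge: Orla]
2. Guide goes back to the west ledge alone.  [the west ledge: Alma, Evan, Hana, Lev, Quin | the east ledge: Orla]
3. Guide goes to the east ledge with Alma.  [the west ledge: Evan, Hana, Lev, Quin | the east ledge: Alma, Orla]
4. Guide goes back to the west ledge alone.  [the west ledge: Evan, Hana, Lev, Quin | the east ledge: Alma, Orla]
5. Guide goes to the east ledge with Hana.  [the west ledge: Evan, Lev, Quin | the east ledge: Alma, Hana, Orla]
6. Guide goes back to the west ledge alone.  [the west ledge: Evan, Lev, Quin | the east ledge: Alma, Hana, Orla]
7. Guide goes to the east ledge with Lev.  [the west ledge: Evan, Quin | the east ledge: Alma, Hana, Lev, Orla]
8. Guide goes back to the west ledge alone.  [the west ledge: Evan, Quin | the east ledge: Alma, Hana, Lev, Orla]
9. Guide goes to the east ledge with Quin.  [the west ledge: Evan | the east ledge: Alma, Hana, Lev, Orla, Quin]
10. Guide goes back to the west ledge alone.  [the west ledge: Evan | the east ledge: Alma, Hana, Lev, Orla, Quin]
11. Guide goes to the east ledge with Evan.  [the west ledge: — | the east ledge: Alma, Evan, Hana, Lev, Orla, Quin]

11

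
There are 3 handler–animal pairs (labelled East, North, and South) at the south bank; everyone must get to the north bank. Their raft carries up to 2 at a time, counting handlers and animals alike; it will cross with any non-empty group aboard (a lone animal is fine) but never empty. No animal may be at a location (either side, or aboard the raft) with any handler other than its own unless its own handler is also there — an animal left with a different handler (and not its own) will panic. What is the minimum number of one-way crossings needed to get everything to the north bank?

Counting alone: each trip to the north bank takes at most 2 across and each return brings at least 1 back, so after t trips out (and t−1 returns) at most 2t − (t−1) of the 6 are across; that first reaches 6 at t = 5, so at least 9 crossings are needed.
The safety rule pushes this higher. Following every safe sequence of crossings, the most of the 6 that can be at the north bank as the raft arrives there on crossing 9 is 5 — never all 6.
So no plan with fewer than 11 crossings exists, and this one achieves 11:
1. animal East and handler East cross → the north bank.
2. handler East crosses ← the south bank.
3. animal North and animal South cross → the north bank.
4. animal East crosses ← the south bank.
5. handler North and handler South cross → the north bank.
6. animal North and handler North cross ← the south bank.
7. handler East and handler North cross → the north bank.
8. animal South crosses ← the south bank.
9. animal East and animal North cross → the north bank.
10. handler South crosses ← the south bank.
11. animal South and handler South cross → the north bank.

11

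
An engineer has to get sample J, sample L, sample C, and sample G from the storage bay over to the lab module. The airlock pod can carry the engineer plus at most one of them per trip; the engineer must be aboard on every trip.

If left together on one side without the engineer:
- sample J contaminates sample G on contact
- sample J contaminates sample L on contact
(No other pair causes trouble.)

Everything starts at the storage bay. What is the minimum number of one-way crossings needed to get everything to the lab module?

9

Counting alone: the engineer can take at most 1 across per trip to the lab module, so moving all 4 needs at least 4 loaded trips out, with a return between consecutive ones — at least 7 crossings.
The safety rule pushes this higher. Following every safe sequence of crossings, the most of the 4 that can be at the lab module as the airlock pod arrives there on crossing 7 is 3 — never all 4.
So no plan with fewer than 9 crossings exists, and this one achieves 9:
1. Engineer goes to the lab module with sample J.  [the storage bay: sample C, sample G, sample L | the lab module: sample J]
2. Engineer goes back to the storage bay alone.  [the storage bay: sample C, sample G, sample L | the lab module: sample J]
3. Engineer goes to the lab module with sample L.  [the storage bay: sample C, sample G | the lab module: sample J, sample L]
4. Engineer goes back to the storage bay with sample J.  [the storage bay: sample C, sample G, sample J | the lab module: sample L]
5. Engineer goes to the lab module with sample G.  [the storage bay: sample C, sample J | the lab module: sample G, sample L]
6. Engineer goes back to the storage bay alone.  [the storage bay: sample C, sample J | the lab module: sample G, sample L]
7. Engineer goes to the lab module with sample C.  [the storage bay: sample J | the lab module: sample C, sample G, sample L]
8. Engineer goes back to the storage bay alone.  [the storage bay: sample J | the lab module: sample C, sample G, sample L]
9. Engineer goes to the lab module with sample J.  [the storage bay: — | the lab module: sample C, sample G, sample J, sample L]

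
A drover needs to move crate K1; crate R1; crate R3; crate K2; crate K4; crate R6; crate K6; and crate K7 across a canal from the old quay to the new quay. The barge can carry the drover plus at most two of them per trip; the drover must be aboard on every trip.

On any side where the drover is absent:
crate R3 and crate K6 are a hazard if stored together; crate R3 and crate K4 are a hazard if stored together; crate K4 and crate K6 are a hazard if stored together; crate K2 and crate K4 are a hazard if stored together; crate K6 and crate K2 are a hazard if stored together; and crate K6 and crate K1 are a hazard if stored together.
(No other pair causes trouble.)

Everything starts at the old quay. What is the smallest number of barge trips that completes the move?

Counting alone: the drover can take at most 2 across per trip to the new quay, so moving all 8 needs at least 4 loaded trips out, with a return between consecutive ones — at least 7 crossings.
The safety rule pushes this higher. Following every safe sequence of crossings, the most of the 8 that can be at the new quay as the barge arrives there on crossings 7, 9, 11 is 5, 6, 7 respectively — never all 8.
So no plan with fewer than 13 crossings exists, and this one achieves 13:
1. Drover goes to the new quay with crate K4 and crate K6.  [the old quay: crate K1, crate K2, crate K7, crate R1, crate R3, crate R6 | the new quay: crate K4, crate K6]
2. Drover goes back to the old quay with crate K4.  [the old quay: crate K1, crate K2, crate K4, crate K7, crate R1, crate R3, crate R6 | the new quay: crate K6]
3. Drover goes to the new quay with crate K1 and crate K4.  [the old quay: crate K2, crate K7, crate R1, crate R3, crate R6 | the new quay: crate K1, crate K4, crate K6]
4. Drover goes back to the old quay with crate K6.  [the old quay: crate K2, crate K6, crate K7, crate R1, crate R3, crate R6 | the new quay: crate K1, crate K4]
5. Drover goes to the new quay with crate K6 and crate R1.  [the old quay: crate K2, crate K7, crate R3, crate R6 | the new quay: crate K1, crate K4, crate K6, crate R1]
6. Drover goes back to the old quay with crate K6.  [the old quay: crate K2, crate K6, crate K7, crate R3, crate R6 | the new quay: crate K1, crate K4, crate R1]
7. Drover goes to the new quay with crate K2 and crate R3.  [the old quay: crate K6, crate K7, crate R6 | the new quay: crate K1, crate K2, crate K4, crate R1, crate R3]
8. Drover goes back to the old quay with crate K4.  [the old quay: crate K4, crate K6, crate K7, crate R6 | the new quay: crate K1, crate K2, crate R1, crate R3]
9. Drover goes to the new quay with crate K4 and crate R6.  [the old quay: crate K6, crate K7 | the new quay: crate K1, crate K2, crate K4, crate R1, crate R3, crate R6]
10. Drover goes back to the old quay with crate K4.  [the old quay: crate K4, crate K6, crate K7 | the new quay: crate K1, crate K2, crate R1, crate R3, crate R6]
11. Drover goes to the new quay with crate K4 and crate K7.  [the old quay: crate K6 | the new quay: crate K1, crate K2, crate K4, crate K7, crate R1, crate R3, crate R6]
12. Drover goes back to the old quay with crate K4.  [the old quay: crate K4, crate K6 | the new quay: crate K1, crate K2, crate K7, crate R1, crate R3, crate R6]
13. Drover goes to the new quay with crate K4 and crate K6.  [the old quay: — | the new quay: crate K1, crate K2, crate K4, crate K6, crate K7, crate R1, crate R3, crate R6]

13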